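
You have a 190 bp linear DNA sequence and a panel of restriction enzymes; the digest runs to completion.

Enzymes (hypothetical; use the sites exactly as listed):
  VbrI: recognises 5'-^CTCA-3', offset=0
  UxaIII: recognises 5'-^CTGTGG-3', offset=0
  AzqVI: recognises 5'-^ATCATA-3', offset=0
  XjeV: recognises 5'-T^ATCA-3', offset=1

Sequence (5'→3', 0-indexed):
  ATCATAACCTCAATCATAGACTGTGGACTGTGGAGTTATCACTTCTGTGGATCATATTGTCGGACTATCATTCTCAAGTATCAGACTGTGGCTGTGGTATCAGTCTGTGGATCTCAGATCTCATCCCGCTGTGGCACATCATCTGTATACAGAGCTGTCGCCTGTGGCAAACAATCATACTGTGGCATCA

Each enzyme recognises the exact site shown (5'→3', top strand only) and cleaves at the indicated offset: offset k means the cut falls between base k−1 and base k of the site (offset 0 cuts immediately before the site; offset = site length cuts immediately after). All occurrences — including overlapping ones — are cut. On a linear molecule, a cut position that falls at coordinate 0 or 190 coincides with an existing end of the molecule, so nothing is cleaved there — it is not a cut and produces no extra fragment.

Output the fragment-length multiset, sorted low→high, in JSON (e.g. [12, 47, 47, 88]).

[4,6,6,6,6,6,6,7,7,7,7,7,8,8,8,9,10,11,12,16,33]

Scan for sites:
  VbrI (CTCA, off=0): starts [8, 72, 112, 119] → cuts [8, 72, 112, 119]
  UxaIII (CTGTGG, off=0): starts [20, 27, 44, 85, 91, 104, 128, 161, 179] → cuts [20, 27, 44, 85, 91, 104, 128, 161, 179]
  AzqVI (ATCATA, off=0): starts [0, 12, 50, 173] → cuts [12, 50, 173] (position 0 is a terminus of the linear molecule — no cut)
  XjeV (TATCA, off=1): starts [36, 65, 78, 97] → cuts [37, 66, 79, 98]

Pooled cuts: [8, 12, 20, 27, 37, 44, 50, 66, 72, 79, 85, 91, 98, 104, 112, 119, 128, 161, 173, 179]

Fragment lengths:
  [0,8): 8 bp
  [8,12): 4 bp
  [12,20): 8 bp
  [20,27): 7 bp
  [27,37): 10 bp
  [37,44): 7 bp
  [44,50): 6 bp
  [50,66): 16 bp
  [66,72): 6 bp
  [72,79): 7 bp
  [79,85): 6 bp
  [85,91): 6 bp
  [91,98): 7 bp
  [98,104): 6 bp
  [104,112): 8 bp
  [112,119): 7 bp
  [119,128): 9 bp
  [128,161): 33 bp
  [161,173): 12 bp
  [173,179): 6 bp
  [179,190): 11 bp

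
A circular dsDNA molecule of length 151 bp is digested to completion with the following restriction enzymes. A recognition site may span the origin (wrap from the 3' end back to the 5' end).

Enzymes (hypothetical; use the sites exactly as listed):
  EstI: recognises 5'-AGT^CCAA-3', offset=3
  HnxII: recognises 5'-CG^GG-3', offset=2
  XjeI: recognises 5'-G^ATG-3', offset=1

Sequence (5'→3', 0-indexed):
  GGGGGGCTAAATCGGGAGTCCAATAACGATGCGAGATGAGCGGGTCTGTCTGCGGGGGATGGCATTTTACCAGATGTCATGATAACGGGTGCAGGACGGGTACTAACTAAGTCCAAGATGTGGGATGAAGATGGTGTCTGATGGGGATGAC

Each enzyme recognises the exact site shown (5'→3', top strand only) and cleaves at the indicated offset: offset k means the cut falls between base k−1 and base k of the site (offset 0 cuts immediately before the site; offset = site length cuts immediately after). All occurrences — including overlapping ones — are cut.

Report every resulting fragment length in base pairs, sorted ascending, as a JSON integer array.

[4,5,5,6,6,6,7,7,7,9,10,11,12,13,14,14,15]

Scan for sites:
  EstI AGTCCAA/3: at [16, 109] ⇒ [19, 112]
  HnxII CGGG/2: at [12, 40, 52, 85, 96, 150] ⇒ [1, 14, 42, 54, 87, 98]
  XjeI GATG/1: at [27, 34, 57, 72, 116, 123, 129, 139, 145] ⇒ [28, 35, 58, 73, 117, 124, 130, 140, 146]

All cut coordinates (distinct, sorted): [1, 14, 19, 28, 35, 42, 54, 58, 73, 87, 98, 112, 117, 124, 130, 140, 146]

Fragments:
  1→14: 13 bp
  14→19: 5 bp
  19→28: 9 bp
  28→35: 7 bp
  35→42: 7 bp
  42→54: 12 bp
  54→58: 4 bp
  58→73: 15 bp
  73→87: 14 bp
  87→98: 11 bp
  98→112: 14 bp
  112→117: 5 bp
  117→124: 7 bp
  124→130: 6 bp
  130→140: 10 bp
  140→146: 6 bp
  146→1 (wrap): 151-146+1 = 6 bp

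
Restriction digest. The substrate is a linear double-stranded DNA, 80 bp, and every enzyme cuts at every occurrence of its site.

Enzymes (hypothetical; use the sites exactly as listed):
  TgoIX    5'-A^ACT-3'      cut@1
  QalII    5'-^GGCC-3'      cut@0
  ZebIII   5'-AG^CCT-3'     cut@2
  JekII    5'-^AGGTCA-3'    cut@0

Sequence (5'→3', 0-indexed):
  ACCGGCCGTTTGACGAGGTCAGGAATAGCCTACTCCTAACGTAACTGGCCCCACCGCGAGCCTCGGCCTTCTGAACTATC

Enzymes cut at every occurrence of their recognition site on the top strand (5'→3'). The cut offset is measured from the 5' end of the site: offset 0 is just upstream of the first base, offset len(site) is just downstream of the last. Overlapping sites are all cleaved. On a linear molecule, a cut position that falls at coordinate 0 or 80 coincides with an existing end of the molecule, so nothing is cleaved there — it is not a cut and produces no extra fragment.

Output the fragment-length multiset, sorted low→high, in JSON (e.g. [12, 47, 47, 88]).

[3,3,4,6,10,12,13,14,15]

Site scan:
  TgoIX (AACT, off=1): starts [42, 73] → cuts [43, 74]
  QalII (GGCC, off=0): starts [3, 46, 64] → cuts [3, 46, 64]
  ZebIII (AGCCT, off=2): starts [26, 58] → cuts [28, 60]
  JekII (AGGTCA, off=0): starts [15] → cuts [15]

Pooled cuts: [3, 15, 28, 43, 46, 60, 64, 74]

Fragments:
  [0,3): 3 bp
  [3,15): 12 bp
  [15,28): 13 bp
  [28,43): 15 bp
  [43,46): 3 bp
  [46,60): 14 bp
  [60,64): 4 bp
  [64,74): 10 bp
  [74,80): 6 bp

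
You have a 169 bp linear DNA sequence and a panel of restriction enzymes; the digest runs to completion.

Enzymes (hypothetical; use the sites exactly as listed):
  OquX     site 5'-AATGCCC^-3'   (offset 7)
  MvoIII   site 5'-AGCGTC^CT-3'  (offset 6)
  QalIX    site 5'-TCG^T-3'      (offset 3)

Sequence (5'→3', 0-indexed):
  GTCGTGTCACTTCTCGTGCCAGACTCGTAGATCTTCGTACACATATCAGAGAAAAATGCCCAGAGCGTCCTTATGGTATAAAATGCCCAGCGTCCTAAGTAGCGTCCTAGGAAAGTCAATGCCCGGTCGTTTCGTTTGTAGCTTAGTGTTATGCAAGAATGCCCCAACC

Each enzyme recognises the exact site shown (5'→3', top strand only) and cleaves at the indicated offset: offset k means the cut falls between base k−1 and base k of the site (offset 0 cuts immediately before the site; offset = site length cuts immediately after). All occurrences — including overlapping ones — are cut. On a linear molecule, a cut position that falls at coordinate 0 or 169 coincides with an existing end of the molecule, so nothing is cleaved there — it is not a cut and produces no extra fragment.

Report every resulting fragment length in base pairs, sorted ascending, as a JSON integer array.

Site scan:
  OquX AATGCCC/7: at [54, 81, 117, 157] ⇒ [61, 88, 124, 164]
  MvoIII AGCGTCCT/6: at [63, 88, 100] ⇒ [69, 94, 106]
  QalIX TCGT/3: at [1, 13, 24, 34, 126, 131] ⇒ [4, 16, 27, 37, 129, 134]

All cut coordinates (distinct, sorted): [4, 16, 27, 37, 61, 69, 88, 94, 106, 124, 129, 134, 164]

Fragments:
  [0,4): 4 bp
  [4,16): 12 bp
  [16,27): 11 bp
  [27,37): 10 bp
  [37,61): 24 bp
  [61,69): 8 bp
  [69,88): 19 bp
  [88,94): 6 bp
  [94,106): 12 bp
  [106,124): 18 bp
  [124,129): 5 bp
  [129,134): 5 bp
  [134,164): 30 bp
  [164,169): 5 bp

[4,5,5,5,6,8,10,11,12,12,18,19,24,30]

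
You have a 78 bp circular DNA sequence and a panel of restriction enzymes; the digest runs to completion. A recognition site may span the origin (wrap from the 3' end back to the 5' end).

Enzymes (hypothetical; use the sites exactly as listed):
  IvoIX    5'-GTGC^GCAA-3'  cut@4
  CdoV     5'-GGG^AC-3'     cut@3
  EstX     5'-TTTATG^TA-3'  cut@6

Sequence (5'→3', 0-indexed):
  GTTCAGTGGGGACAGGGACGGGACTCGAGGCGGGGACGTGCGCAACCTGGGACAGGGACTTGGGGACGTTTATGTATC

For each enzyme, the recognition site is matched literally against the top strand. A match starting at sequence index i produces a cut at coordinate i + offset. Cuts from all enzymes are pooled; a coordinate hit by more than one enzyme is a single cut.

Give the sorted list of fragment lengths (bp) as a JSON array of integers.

Per-enzyme occurrences:
  IvoIX (GTGCGCAA, off=4): starts [37] → cuts [41]
  CdoV (GGGAC, off=3): starts [8, 14, 19, 32, 48, 54, 62] → cuts [11, 17, 22, 35, 51, 57, 65]
  EstX (TTTATGTA, off=6): starts [68] → cuts [74]

All cut coordinates (distinct, sorted): [11, 17, 22, 35, 41, 51, 57, 65, 74]

Fragments:
  11→17: 6 bp
  17→22: 5 bp
  22→35: 13 bp
  35→41: 6 bp
  41→51: 10 bp
  51→57: 6 bp
  57→65: 8 bp
  65→74: 9 bp
  74→11 (wrap): 78-74+11 = 15 bp

[5,6,6,6,8,9,10,13,15]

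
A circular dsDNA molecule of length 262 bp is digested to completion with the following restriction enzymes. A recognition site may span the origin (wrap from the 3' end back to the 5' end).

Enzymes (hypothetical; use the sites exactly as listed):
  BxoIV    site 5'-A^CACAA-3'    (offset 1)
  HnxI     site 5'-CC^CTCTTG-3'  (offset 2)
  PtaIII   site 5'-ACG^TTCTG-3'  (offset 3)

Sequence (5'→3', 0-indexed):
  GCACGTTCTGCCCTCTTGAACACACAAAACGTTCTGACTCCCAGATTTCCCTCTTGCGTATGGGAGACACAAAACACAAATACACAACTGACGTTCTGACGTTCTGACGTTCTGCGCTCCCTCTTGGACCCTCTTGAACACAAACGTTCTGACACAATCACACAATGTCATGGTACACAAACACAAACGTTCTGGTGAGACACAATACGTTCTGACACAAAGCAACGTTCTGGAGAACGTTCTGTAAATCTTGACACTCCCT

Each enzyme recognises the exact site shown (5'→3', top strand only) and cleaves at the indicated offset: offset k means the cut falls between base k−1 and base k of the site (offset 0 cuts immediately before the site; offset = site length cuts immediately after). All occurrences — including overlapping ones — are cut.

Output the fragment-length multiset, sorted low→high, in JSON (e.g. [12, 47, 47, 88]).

Site scan:
  BxoIV ACACAA/1: at [21, 66, 73, 81, 137, 151, 159, 174, 180, 199, 214] ⇒ [22, 67, 74, 82, 138, 152, 160, 175, 181, 200, 215]
  HnxI CCCTCTTG/2: at [10, 48, 118, 128] ⇒ [12, 50, 120, 130]
  PtaIII ACGTTCTG/3: at [2, 28, 90, 98, 106, 143, 186, 206, 224, 236] ⇒ [5, 31, 93, 101, 109, 146, 189, 209, 227, 239]

All cut coordinates (distinct, sorted): [5, 12, 22, 31, 50, 67, 74, 82, 93, 101, 109, 120, 130, 138, 146, 152, 160, 175, 181, 189, 200, 209, 215, 227, 239]

Fragment lengths:
  5→12: 7 bp
  12→22: 10 bp
  22→31: 9 bp
  31→50: 19 bp
  50→67: 17 bp
  67→74: 7 bp
  74→82: 8 bp
  82→93: 11 bp
  93→101: 8 bp
  101→109: 8 bp
  109→120: 11 bp
  120→130: 10 bp
  130→138: 8 bp
  138→146: 8 bp
  146→152: 6 bp
  152→160: 8 bp
  160→175: 15 bp
  175→181: 6 bp
  181→189: 8 bp
  189→200: 11 bp
  200→209: 9 bp
  209→215: 6 bp
  215→227: 12 bp
  227→239: 12 bp
  239→5 (wrap): 262-239+5 = 28 bp

[6,6,6,7,7,8,8,8,8,8,8,8,9,9,10,10,11,11,11,12,12,15,17,19,28]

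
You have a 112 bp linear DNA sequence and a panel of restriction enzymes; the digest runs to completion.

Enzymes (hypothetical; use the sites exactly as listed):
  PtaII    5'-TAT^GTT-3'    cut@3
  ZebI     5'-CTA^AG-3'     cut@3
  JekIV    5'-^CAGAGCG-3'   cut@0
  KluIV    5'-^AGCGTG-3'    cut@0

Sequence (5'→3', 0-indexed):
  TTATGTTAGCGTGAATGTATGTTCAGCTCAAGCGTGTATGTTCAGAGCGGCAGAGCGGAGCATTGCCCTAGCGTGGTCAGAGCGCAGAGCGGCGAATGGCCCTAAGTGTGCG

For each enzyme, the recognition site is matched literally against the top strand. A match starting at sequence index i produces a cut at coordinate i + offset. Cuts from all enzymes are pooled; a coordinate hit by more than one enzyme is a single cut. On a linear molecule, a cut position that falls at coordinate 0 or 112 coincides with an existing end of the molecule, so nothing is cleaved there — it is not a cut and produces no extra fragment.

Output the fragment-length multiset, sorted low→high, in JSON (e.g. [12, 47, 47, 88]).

Scan for sites:
  PtaII (TATGTT, off=3): starts [1, 17, 36] → cuts [4, 20, 39]
  ZebI (CTAAG, off=3): starts [101] → cuts [104]
  JekIV (CAGAGCG, off=0): starts [42, 50, 77, 84] → cuts [42, 50, 77, 84]
  KluIV (AGCGTG, off=0): starts [7, 30, 69] → cuts [7, 30, 69]

Pooled cuts: [4, 7, 20, 30, 39, 42, 50, 69, 77, 84, 104]

Fragments:
  [0,4): 4 bp
  [4,7): 3 bp
  [7,20): 13 bp
  [20,30): 10 bp
  [30,39): 9 bp
  [39,42): 3 bp
  [42,50): 8 bp
  [50,69): 19 bp
  [69,77): 8 bp
  [77,84): 7 bp
  [84,104): 20 bp
  [104,112): 8 bp

[3,3,4,7,8,8,8,9,10,13,19,20]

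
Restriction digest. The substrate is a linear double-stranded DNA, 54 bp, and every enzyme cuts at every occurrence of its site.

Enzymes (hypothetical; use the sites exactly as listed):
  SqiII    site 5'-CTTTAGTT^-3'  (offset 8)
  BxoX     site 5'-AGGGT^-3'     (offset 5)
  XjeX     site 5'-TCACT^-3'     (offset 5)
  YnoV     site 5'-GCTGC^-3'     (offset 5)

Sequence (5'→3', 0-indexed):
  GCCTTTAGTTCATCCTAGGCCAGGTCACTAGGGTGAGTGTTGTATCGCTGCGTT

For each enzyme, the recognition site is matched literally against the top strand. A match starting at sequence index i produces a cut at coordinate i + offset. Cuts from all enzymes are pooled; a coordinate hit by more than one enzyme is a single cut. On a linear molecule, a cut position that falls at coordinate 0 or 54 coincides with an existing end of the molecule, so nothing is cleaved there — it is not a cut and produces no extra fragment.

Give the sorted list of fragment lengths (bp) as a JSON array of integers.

Site scan:
  SqiII CTTTAGTT/8: at [2] ⇒ [10]
  BxoX AGGGT/5: at [29] ⇒ [34]
  XjeX TCACT/5: at [24] ⇒ [29]
  YnoV GCTGC/5: at [46] ⇒ [51]

Pooled cuts: [10, 29, 34, 51]

Fragments:
  [0,10): 10 bp
  [10,29): 19 bp
  [29,34): 5 bp
  [34,51): 17 bp
  [51,54): 3 bp

[3,5,10,17,19]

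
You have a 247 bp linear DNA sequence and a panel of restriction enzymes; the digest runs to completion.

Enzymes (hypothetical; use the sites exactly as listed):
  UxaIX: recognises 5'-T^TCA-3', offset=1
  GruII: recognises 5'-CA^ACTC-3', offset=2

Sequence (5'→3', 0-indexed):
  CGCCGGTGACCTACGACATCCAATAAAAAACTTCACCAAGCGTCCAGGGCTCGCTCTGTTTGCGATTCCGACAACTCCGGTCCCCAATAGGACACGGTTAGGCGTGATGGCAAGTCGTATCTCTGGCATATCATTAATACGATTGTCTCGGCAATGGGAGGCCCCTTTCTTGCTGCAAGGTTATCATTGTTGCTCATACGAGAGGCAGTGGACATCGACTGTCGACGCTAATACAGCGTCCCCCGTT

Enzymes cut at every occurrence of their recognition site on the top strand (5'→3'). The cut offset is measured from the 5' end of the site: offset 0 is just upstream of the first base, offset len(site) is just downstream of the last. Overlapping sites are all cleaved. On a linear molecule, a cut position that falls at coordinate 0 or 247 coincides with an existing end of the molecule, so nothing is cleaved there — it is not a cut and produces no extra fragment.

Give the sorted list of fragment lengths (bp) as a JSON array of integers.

[32,41,174]

Scan for sites:
  UxaIX TTCA/1: at [31] ⇒ [32]
  GruII CAACTC/2: at [71] ⇒ [73]

Pooled cuts: [32, 73]

Fragment lengths:
  [0,32): 32 bp
  [32,73): 41 bp
  [73,247): 174 bp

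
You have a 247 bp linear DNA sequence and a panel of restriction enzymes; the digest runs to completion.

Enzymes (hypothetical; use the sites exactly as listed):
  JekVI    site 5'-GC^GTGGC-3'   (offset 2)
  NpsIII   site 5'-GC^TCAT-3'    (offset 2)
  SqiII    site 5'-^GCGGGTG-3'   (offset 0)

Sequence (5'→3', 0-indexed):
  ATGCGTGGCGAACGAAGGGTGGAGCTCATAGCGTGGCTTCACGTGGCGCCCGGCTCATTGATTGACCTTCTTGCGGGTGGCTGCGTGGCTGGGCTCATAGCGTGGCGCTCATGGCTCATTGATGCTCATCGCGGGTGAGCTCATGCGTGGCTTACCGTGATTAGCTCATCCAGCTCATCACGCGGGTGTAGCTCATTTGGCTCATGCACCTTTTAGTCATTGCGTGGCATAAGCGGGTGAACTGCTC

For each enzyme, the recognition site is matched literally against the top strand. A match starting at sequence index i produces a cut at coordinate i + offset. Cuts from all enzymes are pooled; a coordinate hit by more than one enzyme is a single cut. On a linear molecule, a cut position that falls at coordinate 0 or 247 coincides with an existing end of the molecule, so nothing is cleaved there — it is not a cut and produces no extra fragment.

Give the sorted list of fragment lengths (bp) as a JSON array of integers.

[4,5,6,7,7,7,7,7,9,9,9,10,10,10,11,12,15,18,19,21,22,22]

Scan for sites:
  JekVI GCGTGGC/2: at [2, 30, 82, 99, 144, 221] ⇒ [4, 32, 84, 101, 146, 223]
  NpsIII GCTCAT/2: at [23, 52, 92, 106, 113, 123, 138, 163, 172, 190, 199] ⇒ [25, 54, 94, 108, 115, 125, 140, 165, 174, 192, 201]
  SqiII GCGGGTG/0: at [72, 130, 181, 232] ⇒ [72, 130, 181, 232]

All cut coordinates (distinct, sorted): [4, 25, 32, 54, 72, 84, 94, 101, 108, 115, 125, 130, 140, 146, 165, 174, 181, 192, 201, 223, 232]

Fragments:
  [0,4): 4 bp
  [4,25): 21 bp
  [25,32): 7 bp
  [32,54): 22 bp
  [54,72): 18 bp
  [72,84): 12 bp
  [84,94): 10 bp
  [94,101): 7 bp
  [101,108): 7 bp
  [108,115): 7 bp
  [115,125): 10 bp
  [125,130): 5 bp
  [130,140): 10 bp
  [140,146): 6 bp
  [146,165): 19 bp
  [165,174): 9 bp
  [174,181): 7 bp
  [181,192): 11 bp
  [192,201): 9 bp
  [201,223): 22 bp
  [223,232): 9 bp
  [232,247): 15 bp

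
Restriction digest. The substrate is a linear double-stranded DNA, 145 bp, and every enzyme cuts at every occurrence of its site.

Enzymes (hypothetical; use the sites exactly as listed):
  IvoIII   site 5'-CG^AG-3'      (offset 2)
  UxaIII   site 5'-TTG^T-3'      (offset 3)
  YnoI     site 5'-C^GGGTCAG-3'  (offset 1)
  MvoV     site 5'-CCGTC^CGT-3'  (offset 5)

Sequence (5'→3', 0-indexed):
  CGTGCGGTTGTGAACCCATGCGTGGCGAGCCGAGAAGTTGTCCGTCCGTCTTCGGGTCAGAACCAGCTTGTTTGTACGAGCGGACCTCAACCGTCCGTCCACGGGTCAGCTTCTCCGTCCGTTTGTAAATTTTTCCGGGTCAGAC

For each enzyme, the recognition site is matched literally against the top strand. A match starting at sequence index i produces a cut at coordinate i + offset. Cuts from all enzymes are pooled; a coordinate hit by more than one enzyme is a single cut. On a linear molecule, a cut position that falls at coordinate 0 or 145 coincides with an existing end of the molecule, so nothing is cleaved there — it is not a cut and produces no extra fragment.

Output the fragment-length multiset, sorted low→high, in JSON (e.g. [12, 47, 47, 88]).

[4,4,5,6,6,7,7,8,9,10,11,17,17,17,17]

Per-enzyme occurrences:
  IvoIII (CGAG, off=2): starts [25, 30, 76] → cuts [27, 32, 78]
  UxaIII (TTGT, off=3): starts [7, 37, 67, 71, 122] → cuts [10, 40, 70, 74, 125]
  YnoI (CGGGTCAG, off=1): starts [52, 101, 135] → cuts [53, 102, 136]
  MvoV (CCGTCCGT, off=5): starts [41, 90, 114] → cuts [46, 95, 119]

All cut coordinates (distinct, sorted): [10, 27, 32, 40, 46, 53, 70, 74, 78, 95, 102, 119, 125, 136]

Fragments:
  [0,10): 10 bp
  [10,27): 17 bp
  [27,32): 5 bp
  [32,40): 8 bp
  [40,46): 6 bp
  [46,53): 7 bp
  [53,70): 17 bp
  [70,74): 4 bp
  [74,78): 4 bp
  [78,95): 17 bp
  [95,102): 7 bp
  [102,119): 17 bp
  [119,125): 6 bp
  [125,136): 11 bp
  [136,145): 9 bp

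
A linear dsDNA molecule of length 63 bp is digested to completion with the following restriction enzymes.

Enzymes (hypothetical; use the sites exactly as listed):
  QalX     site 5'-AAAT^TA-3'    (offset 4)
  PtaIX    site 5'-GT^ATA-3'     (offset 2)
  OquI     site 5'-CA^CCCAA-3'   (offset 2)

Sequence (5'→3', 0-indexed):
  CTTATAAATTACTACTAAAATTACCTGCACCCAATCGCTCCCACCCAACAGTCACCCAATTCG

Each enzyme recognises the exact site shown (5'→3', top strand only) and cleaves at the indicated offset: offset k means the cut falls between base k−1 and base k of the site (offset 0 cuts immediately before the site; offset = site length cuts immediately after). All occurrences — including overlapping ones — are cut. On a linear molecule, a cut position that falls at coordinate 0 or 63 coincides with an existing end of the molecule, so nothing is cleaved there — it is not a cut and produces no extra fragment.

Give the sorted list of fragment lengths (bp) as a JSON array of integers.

[8,9,9,11,12,14]

Site scan:
  QalX AAATTA/4: at [5, 17] ⇒ [9, 21]
  PtaIX (GTATA, off=2): no sites
  OquI CACCCAA/2: at [27, 41, 52] ⇒ [29, 43, 54]

All cut coordinates (distinct, sorted): [9, 21, 29, 43, 54]

Fragments:
  [0,9): 9 bp
  [9,21): 12 bp
  [21,29): 8 bp
  [29,43): 14 bp
  [43,54): 11 bp
  [54,63): 9 bp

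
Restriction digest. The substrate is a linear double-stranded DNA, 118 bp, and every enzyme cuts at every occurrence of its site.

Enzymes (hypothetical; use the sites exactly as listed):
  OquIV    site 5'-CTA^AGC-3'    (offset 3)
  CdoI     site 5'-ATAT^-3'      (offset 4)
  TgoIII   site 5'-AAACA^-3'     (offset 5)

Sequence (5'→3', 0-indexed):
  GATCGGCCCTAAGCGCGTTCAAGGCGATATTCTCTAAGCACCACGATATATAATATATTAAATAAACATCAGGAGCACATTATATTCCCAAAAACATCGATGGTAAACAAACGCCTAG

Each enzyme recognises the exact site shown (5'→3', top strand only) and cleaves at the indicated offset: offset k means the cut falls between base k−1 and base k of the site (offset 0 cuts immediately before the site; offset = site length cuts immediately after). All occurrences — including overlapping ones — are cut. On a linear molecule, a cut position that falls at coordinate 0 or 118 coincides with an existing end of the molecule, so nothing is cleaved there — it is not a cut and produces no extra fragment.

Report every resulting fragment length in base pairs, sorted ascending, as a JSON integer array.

Per-enzyme occurrences:
  OquIV (CTAAGC, off=3): starts [8, 33] → cuts [11, 36]
  CdoI (ATAT, off=4): starts [26, 45, 47, 52, 54, 81] → cuts [30, 49, 51, 56, 58, 85]
  TgoIII (AAACA, off=5): starts [63, 91, 104] → cuts [68, 96, 109]

Pooled cuts: [11, 30, 36, 49, 51, 56, 58, 68, 85, 96, 109]

Fragments:
  [0,11): 11 bp
  [11,30): 19 bp
  [30,36): 6 bp
  [36,49): 13 bp
  [49,51): 2 bp
  [51,56): 5 bp
  [56,58): 2 bp
  [58,68): 10 bp
  [68,85): 17 bp
  [85,96): 11 bp
  [96,109): 13 bp
  [109,118): 9 bp

[2,2,5,6,9,10,11,11,13,13,17,19]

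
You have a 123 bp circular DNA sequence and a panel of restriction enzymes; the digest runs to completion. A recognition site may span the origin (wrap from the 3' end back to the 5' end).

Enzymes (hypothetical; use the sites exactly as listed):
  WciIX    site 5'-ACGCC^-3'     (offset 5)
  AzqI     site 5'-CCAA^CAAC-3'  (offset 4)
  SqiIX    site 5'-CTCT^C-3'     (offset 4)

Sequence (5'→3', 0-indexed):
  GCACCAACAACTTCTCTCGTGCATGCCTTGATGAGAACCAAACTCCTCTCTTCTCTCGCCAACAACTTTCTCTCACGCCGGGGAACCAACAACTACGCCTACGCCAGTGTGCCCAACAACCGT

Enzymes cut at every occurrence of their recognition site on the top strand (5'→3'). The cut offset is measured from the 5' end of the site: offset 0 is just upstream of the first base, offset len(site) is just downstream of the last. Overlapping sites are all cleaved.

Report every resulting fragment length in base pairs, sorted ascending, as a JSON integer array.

[6,6,6,7,10,10,10,11,11,14,32]

Per-enzyme occurrences:
  WciIX ACGCC/5: at [74, 94, 100] ⇒ [79, 99, 105]
  AzqI CCAACAAC/4: at [3, 58, 85, 112] ⇒ [7, 62, 89, 116]
  SqiIX CTCTC/4: at [13, 45, 52, 69] ⇒ [17, 49, 56, 73]

Pooled cuts: [7, 17, 49, 56, 62, 73, 79, 89, 99, 105, 116]

Fragment lengths:
  7→17: 10 bp
  17→49: 32 bp
  49→56: 7 bp
  56→62: 6 bp
  62→73: 11 bp
  73→79: 6 bp
  79→89: 10 bp
  89→99: 10 bp
  99→105: 6 bp
  105→116: 11 bp
  116→7 (wrap): 123-116+7 = 14 bp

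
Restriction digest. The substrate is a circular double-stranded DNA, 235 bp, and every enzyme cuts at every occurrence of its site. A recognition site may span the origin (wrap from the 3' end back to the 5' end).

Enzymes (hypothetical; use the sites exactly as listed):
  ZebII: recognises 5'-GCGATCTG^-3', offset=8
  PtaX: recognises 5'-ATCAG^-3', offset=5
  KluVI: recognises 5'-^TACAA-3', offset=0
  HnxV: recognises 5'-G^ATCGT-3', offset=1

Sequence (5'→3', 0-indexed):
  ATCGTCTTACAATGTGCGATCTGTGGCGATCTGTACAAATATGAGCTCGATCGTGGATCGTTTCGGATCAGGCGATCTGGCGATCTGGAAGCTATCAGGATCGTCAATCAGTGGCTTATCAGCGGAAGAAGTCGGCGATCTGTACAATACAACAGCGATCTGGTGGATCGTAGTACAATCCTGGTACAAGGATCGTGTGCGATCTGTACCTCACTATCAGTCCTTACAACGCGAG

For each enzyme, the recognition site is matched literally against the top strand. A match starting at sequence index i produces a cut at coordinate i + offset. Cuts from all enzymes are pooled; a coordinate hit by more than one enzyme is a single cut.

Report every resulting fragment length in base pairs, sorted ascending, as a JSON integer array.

Site scan:
  ZebII GCGATCTG/8: at [15, 25, 71, 79, 134, 154, 198] ⇒ [23, 33, 79, 87, 142, 162, 206]
  PtaX ATCAG/5: at [66, 93, 106, 117, 215] ⇒ [71, 98, 111, 122, 220]
  KluVI TACAA/0: at [7, 33, 142, 147, 173, 184, 224] ⇒ [7, 33, 142, 147, 173, 184, 224]
  HnxV GATCGT/1: at [48, 55, 98, 165, 190, 234] ⇒ [0, 49, 56, 99, 166, 191]

Pooled cuts: [0, 7, 23, 33, 49, 56, 71, 79, 87, 98, 99, 111, 122, 142, 147, 162, 166, 173, 184, 191, 206, 220, 224]

Fragments:
  0→7: 7 bp
  7→23: 16 bp
  23→33: 10 bp
  33→49: 16 bp
  49→56: 7 bp
  56→71: 15 bp
  71→79: 8 bp
  79→87: 8 bp
  87→98: 11 bp
  98→99: 1 bp
  99→111: 12 bp
  111→122: 11 bp
  122→142: 20 bp
  142→147: 5 bp
  147→162: 15 bp
  162→166: 4 bp
  166→173: 7 bp
  173→184: 11 bp
  184→191: 7 bp
  191→206: 15 bp
  206→220: 14 bp
  220→224: 4 bp
  224→0 (wrap): 235-224+0 = 11 bp

[1,4,4,5,7,7,7,7,8,8,10,11,11,11,11,12,14,15,15,15,16,16,20]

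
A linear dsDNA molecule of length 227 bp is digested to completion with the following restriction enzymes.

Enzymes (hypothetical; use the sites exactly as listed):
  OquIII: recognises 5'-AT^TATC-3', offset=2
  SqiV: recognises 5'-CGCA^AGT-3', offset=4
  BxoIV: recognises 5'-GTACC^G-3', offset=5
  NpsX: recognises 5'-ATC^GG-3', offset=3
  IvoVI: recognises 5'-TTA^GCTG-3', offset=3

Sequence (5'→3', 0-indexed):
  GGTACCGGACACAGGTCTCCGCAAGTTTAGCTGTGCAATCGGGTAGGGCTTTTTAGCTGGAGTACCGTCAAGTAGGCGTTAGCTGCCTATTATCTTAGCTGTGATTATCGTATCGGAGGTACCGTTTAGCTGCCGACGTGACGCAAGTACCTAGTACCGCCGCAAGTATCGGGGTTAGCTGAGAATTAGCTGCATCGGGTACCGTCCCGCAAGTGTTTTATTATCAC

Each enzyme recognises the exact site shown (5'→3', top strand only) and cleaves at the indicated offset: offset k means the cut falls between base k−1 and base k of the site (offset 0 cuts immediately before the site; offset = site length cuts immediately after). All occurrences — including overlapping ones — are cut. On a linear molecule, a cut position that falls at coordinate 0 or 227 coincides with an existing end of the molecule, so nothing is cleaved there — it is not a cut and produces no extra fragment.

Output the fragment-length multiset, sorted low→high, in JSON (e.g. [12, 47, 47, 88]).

Scan for sites:
  OquIII ATTATC/2: at [88, 103, 219] ⇒ [90, 105, 221]
  SqiV CGCAAGT/4: at [19, 141, 160, 207] ⇒ [23, 145, 164, 211]
  BxoIV GTACCG/5: at [1, 61, 118, 153, 198] ⇒ [6, 66, 123, 158, 203]
  NpsX ATCGG/3: at [37, 111, 167, 193] ⇒ [40, 114, 170, 196]
  IvoVI TTAGCTG/3: at [26, 52, 78, 94, 125, 174, 185] ⇒ [29, 55, 81, 97, 128, 177, 188]

All cut coordinates (distinct, sorted): [6, 23, 29, 40, 55, 66, 81, 90, 97, 105, 114, 123, 128, 145, 158, 164, 170, 177, 188, 196, 203, 211, 221]

Fragment lengths:
  [0,6): 6 bp
  [6,23): 17 bp
  [23,29): 6 bp
  [29,40): 11 bp
  [40,55): 15 bp
  [55,66): 11 bp
  [66,81): 15 bp
  [81,90): 9 bp
  [90,97): 7 bp
  [97,105): 8 bp
  [105,114): 9 bp
  [114,123): 9 bp
  [123,128): 5 bp
  [128,145): 17 bp
  [145,158): 13 bp
  [158,164): 6 bp
  [164,170): 6 bp
  [170,177): 7 bp
  [177,188): 11 bp
  [188,196): 8 bp
  [196,203): 7 bp
  [203,211): 8 bp
  [211,221): 10 bp
  [221,227): 6 bp

[5,6,6,6,6,6,7,7,7,8,8,8,9,9,9,10,11,11,11,13,15,15,17,17]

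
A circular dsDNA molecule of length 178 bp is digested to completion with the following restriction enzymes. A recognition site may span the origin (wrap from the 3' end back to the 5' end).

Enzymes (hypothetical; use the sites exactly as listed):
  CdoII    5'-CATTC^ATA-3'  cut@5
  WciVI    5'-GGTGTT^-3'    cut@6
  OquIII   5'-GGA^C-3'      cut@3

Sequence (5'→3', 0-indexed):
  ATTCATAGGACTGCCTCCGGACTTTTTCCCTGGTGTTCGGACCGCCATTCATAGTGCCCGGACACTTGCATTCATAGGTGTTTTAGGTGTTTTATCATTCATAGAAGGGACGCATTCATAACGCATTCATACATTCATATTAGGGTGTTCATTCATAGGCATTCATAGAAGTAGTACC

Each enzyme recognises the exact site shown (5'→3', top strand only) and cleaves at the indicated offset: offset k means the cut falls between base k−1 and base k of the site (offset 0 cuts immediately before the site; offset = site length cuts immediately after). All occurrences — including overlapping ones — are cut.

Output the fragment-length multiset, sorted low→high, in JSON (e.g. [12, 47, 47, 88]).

Site scan:
  CdoII CATTCATA/5: at [45, 68, 95, 112, 123, 131, 149, 159, 177] ⇒ [4, 50, 73, 100, 117, 128, 136, 154, 164]
  WciVI GGTGTT/6: at [31, 76, 85, 143] ⇒ [37, 82, 91, 149]
  OquIII GGAC/3: at [7, 18, 38, 59, 107] ⇒ [10, 21, 41, 62, 110]

Pooled cuts: [4, 10, 21, 37, 41, 50, 62, 73, 82, 91, 100, 110, 117, 128, 136, 149, 154, 164]

Fragment lengths:
  4→10: 6 bp
  10→21: 11 bp
  21→37: 16 bp
  37→41: 4 bp
  41→50: 9 bp
  50→62: 12 bp
  62→73: 11 bp
  73→82: 9 bp
  82→91: 9 bp
  91→100: 9 bp
  100→110: 10 bp
  110→117: 7 bp
  117→128: 11 bp
  128→136: 8 bp
  136→149: 13 bp
  149→154: 5 bp
  154→164: 10 bp
  164→4 (wrap): 178-164+4 = 18 bp

[4,5,6,7,8,9,9,9,9,10,10,11,11,11,12,13,16,18]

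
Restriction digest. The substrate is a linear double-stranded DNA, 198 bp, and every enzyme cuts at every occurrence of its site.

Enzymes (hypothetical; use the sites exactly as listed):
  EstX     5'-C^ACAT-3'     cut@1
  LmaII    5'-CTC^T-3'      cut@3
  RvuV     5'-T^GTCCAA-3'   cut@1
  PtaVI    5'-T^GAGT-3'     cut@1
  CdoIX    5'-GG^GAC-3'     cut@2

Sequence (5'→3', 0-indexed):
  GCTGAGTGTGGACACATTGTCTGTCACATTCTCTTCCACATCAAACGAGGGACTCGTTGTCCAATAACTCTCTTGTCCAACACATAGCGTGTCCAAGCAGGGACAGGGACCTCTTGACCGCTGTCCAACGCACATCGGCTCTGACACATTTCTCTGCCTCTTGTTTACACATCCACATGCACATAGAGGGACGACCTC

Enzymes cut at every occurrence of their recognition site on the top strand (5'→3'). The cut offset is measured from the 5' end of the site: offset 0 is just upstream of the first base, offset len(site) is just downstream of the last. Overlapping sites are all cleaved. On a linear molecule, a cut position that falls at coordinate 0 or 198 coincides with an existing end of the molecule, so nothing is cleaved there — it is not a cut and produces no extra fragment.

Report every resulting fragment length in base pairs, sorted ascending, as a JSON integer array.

Scan for sites:
  EstX (CACAT, off=1): starts [12, 24, 36, 80, 130, 144, 167, 173, 179] → cuts [13, 25, 37, 81, 131, 145, 168, 174, 180]
  LmaII (CTCT, off=3): starts [30, 67, 69, 110, 138, 151, 157] → cuts [33, 70, 72, 113, 141, 154, 160]
  RvuV (TGTCCAA, off=1): starts [57, 73, 89, 121] → cuts [58, 74, 90, 122]
  PtaVI (TGAGT, off=1): starts [2] → cuts [3]
  CdoIX (GGGAC, off=2): starts [48, 99, 105, 187] → cuts [50, 101, 107, 189]

Pooled cuts: [3, 13, 25, 33, 37, 50, 58, 70, 72, 74, 81, 90, 101, 107, 113, 122, 131, 141, 145, 154, 160, 168, 174, 180, 189]

Fragment lengths:
  [0,3): 3 bp
  [3,13): 10 bp
  [13,25): 12 bp
  [25,33): 8 bp
  [33,37): 4 bp
  [37,50): 13 bp
  [50,58): 8 bp
  [58,70): 12 bp
  [70,72): 2 bp
  [72,74): 2 bp
  [74,81): 7 bp
  [81,90): 9 bp
  [90,101): 11 bp
  [101,107): 6 bp
  [107,113): 6 bp
  [113,122): 9 bp
  [122,131): 9 bp
  [131,141): 10 bp
  [141,145): 4 bp
  [145,154): 9 bp
  [154,160): 6 bp
  [160,168): 8 bp
  [168,174): 6 bp
  [174,180): 6 bp
  [180,189): 9 bp
  [189,198): 9 bp

[2,2,3,4,4,6,6,6,6,6,7,8,8,8,9,9,9,9,9,9,10,10,11,12,12,13]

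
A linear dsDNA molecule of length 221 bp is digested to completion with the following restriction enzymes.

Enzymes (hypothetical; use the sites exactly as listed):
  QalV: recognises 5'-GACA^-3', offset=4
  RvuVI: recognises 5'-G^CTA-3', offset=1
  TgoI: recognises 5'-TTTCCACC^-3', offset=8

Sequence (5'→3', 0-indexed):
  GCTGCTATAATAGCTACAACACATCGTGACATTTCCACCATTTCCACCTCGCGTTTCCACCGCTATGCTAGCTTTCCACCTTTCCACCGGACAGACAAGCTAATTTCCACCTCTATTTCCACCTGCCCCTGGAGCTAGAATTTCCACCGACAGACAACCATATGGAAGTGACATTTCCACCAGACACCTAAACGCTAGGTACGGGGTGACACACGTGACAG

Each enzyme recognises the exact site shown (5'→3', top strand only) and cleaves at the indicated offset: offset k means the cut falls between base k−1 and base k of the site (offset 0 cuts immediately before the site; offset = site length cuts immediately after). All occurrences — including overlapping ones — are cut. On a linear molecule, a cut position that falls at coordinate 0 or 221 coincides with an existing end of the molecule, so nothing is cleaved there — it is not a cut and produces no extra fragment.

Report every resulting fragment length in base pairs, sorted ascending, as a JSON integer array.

[1,1,2,4,4,4,4,5,5,5,8,8,8,8,9,9,9,11,12,12,13,13,14,17,17,18]

Per-enzyme occurrences:
  QalV (GACA, off=4): starts [27, 89, 93, 148, 152, 169, 182, 207, 216] → cuts [31, 93, 97, 152, 156, 173, 186, 211, 220]
  RvuVI (GCTA, off=1): starts [3, 12, 61, 66, 98, 133, 193] → cuts [4, 13, 62, 67, 99, 134, 194]
  TgoI (TTTCCACC, off=8): starts [31, 40, 53, 72, 80, 103, 115, 140, 173] → cuts [39, 48, 61, 80, 88, 111, 123, 148, 181]

Pooled cuts: [4, 13, 31, 39, 48, 61, 62, 67, 80, 88, 93, 97, 99, 111, 123, 134, 148, 152, 156, 173, 181, 186, 194, 211, 220]

Fragment lengths:
  [0,4): 4 bp
  [4,13): 9 bp
  [13,31): 18 bp
  [31,39): 8 bp
  [39,48): 9 bp
  [48,61): 13 bp
  [61,62): 1 bp
  [62,67): 5 bp
  [67,80): 13 bp
  [80,88): 8 bp
  [88,93): 5 bp
  [93,97): 4 bp
  [97,99): 2 bp
  [99,111): 12 bp
  [111,123): 12 bp
  [123,134): 11 bp
  [134,148): 14 bp
  [148,152): 4 bp
  [152,156): 4 bp
  [156,173): 17 bp
  [173,181): 8 bp
  [181,186): 5 bp
  [186,194): 8 bp
  [194,211): 17 bp
  [211,220): 9 bp
  [220,221): 1 bp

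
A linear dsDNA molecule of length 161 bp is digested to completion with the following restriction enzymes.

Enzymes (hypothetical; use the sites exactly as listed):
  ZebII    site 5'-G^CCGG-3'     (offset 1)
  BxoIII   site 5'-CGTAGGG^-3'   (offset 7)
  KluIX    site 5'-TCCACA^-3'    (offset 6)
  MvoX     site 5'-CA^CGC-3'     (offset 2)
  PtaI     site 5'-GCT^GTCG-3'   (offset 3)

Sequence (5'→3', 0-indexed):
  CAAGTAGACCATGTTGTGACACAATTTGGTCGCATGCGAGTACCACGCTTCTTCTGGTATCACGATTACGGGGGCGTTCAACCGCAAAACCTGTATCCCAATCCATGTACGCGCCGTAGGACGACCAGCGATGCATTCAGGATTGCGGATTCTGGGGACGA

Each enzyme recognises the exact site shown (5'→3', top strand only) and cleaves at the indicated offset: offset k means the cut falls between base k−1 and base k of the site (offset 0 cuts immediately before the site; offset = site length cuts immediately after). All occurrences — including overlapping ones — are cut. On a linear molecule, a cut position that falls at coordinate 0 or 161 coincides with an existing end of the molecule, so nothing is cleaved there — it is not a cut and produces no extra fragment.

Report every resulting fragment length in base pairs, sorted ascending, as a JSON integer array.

[45,116]

Scan for sites:
  ZebII (GCCGG, off=1): no sites
  BxoIII (CGTAGGG, off=7): no sites
  KluIX (TCCACA, off=6): no sites
  MvoX (CACGC, off=2): starts [43] → cuts [45]
  PtaI (GCTGTCG, off=3): no sites

Pooled cuts: [45]

Fragment lengths:
  [0,45): 45 bp
  [45,161): 116 bp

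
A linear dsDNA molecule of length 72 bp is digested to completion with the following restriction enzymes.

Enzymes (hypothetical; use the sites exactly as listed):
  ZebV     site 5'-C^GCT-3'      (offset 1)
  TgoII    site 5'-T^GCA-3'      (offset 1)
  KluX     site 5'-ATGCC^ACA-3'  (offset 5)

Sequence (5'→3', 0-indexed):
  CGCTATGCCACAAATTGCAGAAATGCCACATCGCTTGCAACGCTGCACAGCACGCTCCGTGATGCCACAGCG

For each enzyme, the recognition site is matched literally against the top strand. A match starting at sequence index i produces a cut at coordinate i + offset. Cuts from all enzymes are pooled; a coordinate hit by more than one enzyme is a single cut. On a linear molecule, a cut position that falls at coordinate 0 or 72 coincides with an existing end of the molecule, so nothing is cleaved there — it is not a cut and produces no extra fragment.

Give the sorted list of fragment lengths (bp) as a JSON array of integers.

[1,3,4,5,5,6,7,8,9,11,13]

Per-enzyme occurrences:
  ZebV CGCT/1: at [0, 31, 40, 52] ⇒ [1, 32, 41, 53]
  TgoII TGCA/1: at [15, 35, 43] ⇒ [16, 36, 44]
  KluX ATGCCACA/5: at [4, 22, 61] ⇒ [9, 27, 66]

Pooled cuts: [1, 9, 16, 27, 32, 36, 41, 44, 53, 66]

Fragment lengths:
  [0,1): 1 bp
  [1,9): 8 bp
  [9,16): 7 bp
  [16,27): 11 bp
  [27,32): 5 bp
  [32,36): 4 bp
  [36,41): 5 bp
  [41,44): 3 bp
  [44,53): 9 bp
  [53,66): 13 bp
  [66,72): 6 bp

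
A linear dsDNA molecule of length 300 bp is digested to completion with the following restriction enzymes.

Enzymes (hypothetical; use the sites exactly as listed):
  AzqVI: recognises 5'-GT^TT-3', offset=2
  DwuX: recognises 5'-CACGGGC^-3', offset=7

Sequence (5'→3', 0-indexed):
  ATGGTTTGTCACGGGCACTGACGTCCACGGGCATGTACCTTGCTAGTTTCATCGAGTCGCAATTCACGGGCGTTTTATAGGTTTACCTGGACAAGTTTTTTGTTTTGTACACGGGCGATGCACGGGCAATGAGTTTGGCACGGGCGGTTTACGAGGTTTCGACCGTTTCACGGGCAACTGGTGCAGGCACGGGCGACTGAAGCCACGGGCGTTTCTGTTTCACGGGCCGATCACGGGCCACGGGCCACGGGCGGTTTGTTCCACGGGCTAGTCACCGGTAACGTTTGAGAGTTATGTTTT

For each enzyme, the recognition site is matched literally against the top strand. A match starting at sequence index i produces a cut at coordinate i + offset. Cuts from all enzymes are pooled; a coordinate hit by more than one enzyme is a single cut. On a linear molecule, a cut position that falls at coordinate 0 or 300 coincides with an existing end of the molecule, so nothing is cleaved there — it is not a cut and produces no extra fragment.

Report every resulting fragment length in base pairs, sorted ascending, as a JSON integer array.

[2,2,3,3,3,5,6,7,7,7,7,9,9,9,9,9,11,11,11,11,13,13,13,14,15,16,16,16,19,24]

Scan for sites:
  AzqVI GTTT/2: at [3, 45, 71, 80, 94, 101, 132, 146, 155, 164, 210, 216, 253, 282, 295] ⇒ [5, 47, 73, 82, 96, 103, 134, 148, 157, 166, 212, 218, 255, 284, 297]
  DwuX CACGGGC/7: at [9, 25, 64, 109, 120, 138, 168, 187, 203, 220, 231, 238, 245, 261] ⇒ [16, 32, 71, 116, 127, 145, 175, 194, 210, 227, 238, 245, 252, 268]

All cut coordinates (distinct, sorted): [5, 16, 32, 47, 71, 73, 82, 96, 103, 116, 127, 134, 145, 148, 157, 166, 175, 194, 210, 212, 218, 227, 238, 245, 252, 255, 268, 284, 297]

Fragments:
  [0,5): 5 bp
  [5,16): 11 bp
  [16,32): 16 bp
  [32,47): 15 bp
  [47,71): 24 bp
  [71,73): 2 bp
  [73,82): 9 bp
  [82,96): 14 bp
  [96,103): 7 bp
  [103,116): 13 bp
  [116,127): 11 bp
  [127,134): 7 bp
  [134,145): 11 bp
  [145,148): 3 bp
  [148,157): 9 bp
  [157,166): 9 bp
  [166,175): 9 bp
  [175,194): 19 bp
  [194,210): 16 bp
  [210,212): 2 bp
  [212,218): 6 bp
  [218,227): 9 bp
  [227,238): 11 bp
  [238,245): 7 bp
  [245,252): 7 bp
  [252,255): 3 bp
  [255,268): 13 bp
  [268,284): 16 bp
  [284,297): 13 bp
  [297,300): 3 bp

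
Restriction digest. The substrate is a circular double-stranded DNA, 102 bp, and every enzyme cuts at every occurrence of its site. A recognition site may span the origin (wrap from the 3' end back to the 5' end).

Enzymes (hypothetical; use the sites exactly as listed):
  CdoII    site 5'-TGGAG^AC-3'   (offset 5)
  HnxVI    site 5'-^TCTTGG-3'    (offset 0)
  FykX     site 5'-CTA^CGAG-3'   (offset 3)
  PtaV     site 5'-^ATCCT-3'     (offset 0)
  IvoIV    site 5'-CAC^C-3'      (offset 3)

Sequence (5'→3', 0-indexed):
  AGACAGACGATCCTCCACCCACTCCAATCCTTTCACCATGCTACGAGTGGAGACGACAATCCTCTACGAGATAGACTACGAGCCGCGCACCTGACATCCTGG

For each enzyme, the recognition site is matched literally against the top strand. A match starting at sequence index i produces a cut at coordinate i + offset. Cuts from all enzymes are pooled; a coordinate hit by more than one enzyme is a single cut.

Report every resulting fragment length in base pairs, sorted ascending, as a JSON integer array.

Site scan:
  CdoII (TGGAGAC, off=5): starts [47, 99] → cuts [2, 52]
  HnxVI (TCTTGG, off=0): no sites
  FykX (CTACGAG, off=3): starts [40, 63, 75] → cuts [43, 66, 78]
  PtaV (ATCCT, off=0): starts [9, 26, 58, 95] → cuts [9, 26, 58, 95]
  IvoIV (CACC, off=3): starts [15, 33, 87] → cuts [18, 36, 90]

Pooled cuts: [2, 9, 18, 26, 36, 43, 52, 58, 66, 78, 90, 95]

Fragment lengths:
  2→9: 7 bp
  9→18: 9 bp
  18→26: 8 bp
  26→36: 10 bp
  36→43: 7 bp
  43→52: 9 bp
  52→58: 6 bp
  58→66: 8 bp
  66→78: 12 bp
  78→90: 12 bp
  90→95: 5 bp
  95→2 (wrap): 102-95+2 = 9 bp

[5,6,7,7,8,8,9,9,9,10,12,12]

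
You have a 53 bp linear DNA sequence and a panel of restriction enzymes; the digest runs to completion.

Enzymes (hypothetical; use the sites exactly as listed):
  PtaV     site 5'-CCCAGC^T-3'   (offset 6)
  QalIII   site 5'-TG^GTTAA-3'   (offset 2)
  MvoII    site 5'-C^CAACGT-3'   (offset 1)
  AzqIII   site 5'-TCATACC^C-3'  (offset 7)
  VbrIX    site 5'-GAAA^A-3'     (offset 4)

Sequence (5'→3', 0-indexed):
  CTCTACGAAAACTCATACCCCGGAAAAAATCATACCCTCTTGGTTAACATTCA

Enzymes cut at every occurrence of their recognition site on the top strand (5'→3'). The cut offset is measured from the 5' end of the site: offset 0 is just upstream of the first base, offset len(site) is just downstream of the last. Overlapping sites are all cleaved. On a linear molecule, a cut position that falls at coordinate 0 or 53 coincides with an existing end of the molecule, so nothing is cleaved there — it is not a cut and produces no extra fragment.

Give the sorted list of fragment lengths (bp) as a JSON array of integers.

[6,7,9,10,10,11]

Per-enzyme occurrences:
  PtaV (CCCAGCT, off=6): no sites
  QalIII TGGTTAA/2: at [40] ⇒ [42]
  MvoII (CCAACGT, off=1): no sites
  AzqIII TCATACCC/7: at [12, 29] ⇒ [19, 36]
  VbrIX GAAAA/4: at [6, 22] ⇒ [10, 26]

All cut coordinates (distinct, sorted): [10, 19, 26, 36, 42]

Fragment lengths:
  [0,10): 10 bp
  [10,19): 9 bp
  [19,26): 7 bp
  [26,36): 10 bp
  [36,42): 6 bp
  [42,53): 11 bp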